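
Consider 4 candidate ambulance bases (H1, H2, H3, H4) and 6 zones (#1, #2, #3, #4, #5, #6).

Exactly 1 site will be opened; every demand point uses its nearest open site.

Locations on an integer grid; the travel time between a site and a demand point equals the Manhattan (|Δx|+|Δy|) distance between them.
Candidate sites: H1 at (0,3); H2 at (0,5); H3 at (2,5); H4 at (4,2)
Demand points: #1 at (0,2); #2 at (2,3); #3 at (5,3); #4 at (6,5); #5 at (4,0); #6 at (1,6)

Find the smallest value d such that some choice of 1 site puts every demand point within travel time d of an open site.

Open {H3}.
  Farthest demand point is #5 at travel time 7 (to H3); all others are ≤ 7.
With {H4} the worst case is 7.
With {H1} the worst case is 8.
No size-1 selection achieves below 7.

7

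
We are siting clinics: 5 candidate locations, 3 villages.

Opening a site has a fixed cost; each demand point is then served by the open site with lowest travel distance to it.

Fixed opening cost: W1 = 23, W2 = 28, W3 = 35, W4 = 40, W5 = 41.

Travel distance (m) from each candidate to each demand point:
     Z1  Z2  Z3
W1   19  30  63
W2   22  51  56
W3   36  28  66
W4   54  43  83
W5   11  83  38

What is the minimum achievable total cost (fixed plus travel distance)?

135

Open {W1}: assign each demand point to its cheapest open site.
  Z1→W1 19, Z2→W1 30, Z3→W1 63
  travel distance 112, fixed 23 → total 135.
Compare {W1, W5}: travel distance 79 + fixed 64 = 143.
Compare {W3, W5}: travel distance 77 + fixed 76 = 153.
Compare {W1, W2}: travel distance 105 + fixed 51 = 156.
All other subsets cost ≥ 143. Minimum total cost: 135.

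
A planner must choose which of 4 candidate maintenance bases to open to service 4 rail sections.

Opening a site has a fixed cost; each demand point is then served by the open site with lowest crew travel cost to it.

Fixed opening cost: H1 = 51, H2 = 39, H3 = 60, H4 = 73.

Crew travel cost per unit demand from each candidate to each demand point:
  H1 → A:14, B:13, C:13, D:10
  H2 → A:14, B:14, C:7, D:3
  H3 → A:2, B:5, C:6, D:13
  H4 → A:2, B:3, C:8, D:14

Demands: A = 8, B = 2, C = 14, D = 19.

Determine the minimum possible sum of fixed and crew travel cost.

266

Open {H2, H3}: assign each demand point to its cheapest open site.
  A→H3 8×2=16, B→H3 2×5=10, C→H3 14×6=84, D→H2 19×3=57
  crew travel cost 167, fixed 99 → total 266.
Compare {H2, H4}: crew travel cost 177 + fixed 112 = 289.
Compare {H1, H2, H3}: crew travel cost 167 + fixed 150 = 317.
Compare {H2}: crew travel cost 295 + fixed 39 = 334.
All other subsets cost ≥ 289. Minimum total cost: 266.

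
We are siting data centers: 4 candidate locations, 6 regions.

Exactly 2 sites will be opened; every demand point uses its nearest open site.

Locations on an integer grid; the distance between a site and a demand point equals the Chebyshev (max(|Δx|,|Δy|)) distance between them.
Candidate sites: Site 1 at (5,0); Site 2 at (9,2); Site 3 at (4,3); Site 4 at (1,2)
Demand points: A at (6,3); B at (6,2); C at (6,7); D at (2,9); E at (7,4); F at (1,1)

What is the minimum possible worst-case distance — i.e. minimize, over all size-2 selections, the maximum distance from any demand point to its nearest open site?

Open {Site 1, Site 3}.
  Farthest demand point is D at distance 6 (to Site 3); all others are ≤ 6.
With {Site 2, Site 3} the worst case is 6.
With {Site 3, Site 4} the worst case is 6.
No size-2 selection achieves below 6.

6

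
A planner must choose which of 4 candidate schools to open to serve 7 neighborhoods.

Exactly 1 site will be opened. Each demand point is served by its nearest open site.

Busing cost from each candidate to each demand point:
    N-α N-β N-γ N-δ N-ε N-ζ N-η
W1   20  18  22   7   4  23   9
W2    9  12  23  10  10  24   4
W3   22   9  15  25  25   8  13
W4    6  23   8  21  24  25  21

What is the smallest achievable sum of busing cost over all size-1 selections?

Open {W2}.
  N-α→W2 9, N-β→W2 12, N-γ→W2 23, N-δ→W2 10, N-ε→W2 10, N-ζ→W2 24, N-η→W2 4  ⇒ total 92.
Compare {W1}: total 103.
Compare {W3}: total 117.
No size-1 selection does better; minimum is 92.

92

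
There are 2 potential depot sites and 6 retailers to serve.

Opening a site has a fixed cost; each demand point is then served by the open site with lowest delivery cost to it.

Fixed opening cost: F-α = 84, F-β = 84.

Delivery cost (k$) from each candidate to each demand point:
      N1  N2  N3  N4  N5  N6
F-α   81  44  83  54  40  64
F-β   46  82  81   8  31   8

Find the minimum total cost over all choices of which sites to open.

Open {F-β}: assign each demand point to its cheapest open site.
  N1→F-β 46, N2→F-β 82, N3→F-β 81, N4→F-β 8, N5→F-β 31, N6→F-β 8
  delivery cost 256, fixed 84 → total 340.
Compare {F-α, F-β}: delivery cost 218 + fixed 168 = 386.
Compare {F-α}: delivery cost 366 + fixed 84 = 450.

340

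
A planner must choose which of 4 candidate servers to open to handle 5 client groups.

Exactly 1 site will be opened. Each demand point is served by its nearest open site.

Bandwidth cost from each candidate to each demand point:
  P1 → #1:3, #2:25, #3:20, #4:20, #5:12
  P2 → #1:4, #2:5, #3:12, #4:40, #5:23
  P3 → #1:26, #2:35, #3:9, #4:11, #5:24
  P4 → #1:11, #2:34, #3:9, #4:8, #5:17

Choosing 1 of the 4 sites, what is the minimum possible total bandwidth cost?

Open {P4}.
  #1→P4 11, #2→P4 34, #3→P4 9, #4→P4 8, #5→P4 17  ⇒ total 79.
Compare {P1}: total 80.
Compare {P2}: total 84.
No size-1 selection does better; minimum is 79.

79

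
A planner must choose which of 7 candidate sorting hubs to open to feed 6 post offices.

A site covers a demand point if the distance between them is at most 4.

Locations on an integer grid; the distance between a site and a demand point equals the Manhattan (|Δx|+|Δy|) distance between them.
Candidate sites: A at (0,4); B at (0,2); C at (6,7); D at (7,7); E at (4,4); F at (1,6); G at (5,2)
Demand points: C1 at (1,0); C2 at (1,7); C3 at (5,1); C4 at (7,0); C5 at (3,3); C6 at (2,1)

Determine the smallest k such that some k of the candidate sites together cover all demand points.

Coverage sets (demand points within 4 of each site):
  A: {C2, C5}
  B: {C1, C5, C6}
  C: {}
  D: {}
  E: {C3, C5}
  F: {C2}
  G: {C3, C4, C5, C6}
No 2 sites suffice: every size-2 union leaves at least one demand point uncovered.
But {A, B, G} covers everything, so the minimum is 3.

3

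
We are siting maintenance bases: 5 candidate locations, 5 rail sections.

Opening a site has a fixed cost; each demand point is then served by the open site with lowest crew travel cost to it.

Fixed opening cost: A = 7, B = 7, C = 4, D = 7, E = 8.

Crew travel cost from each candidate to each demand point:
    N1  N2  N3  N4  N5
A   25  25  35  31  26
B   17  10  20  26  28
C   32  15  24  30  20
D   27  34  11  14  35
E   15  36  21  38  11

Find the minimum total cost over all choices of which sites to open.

Open {B, D, E}: assign each demand point to its cheapest open site.
  N1→E 15, N2→B 10, N3→D 11, N4→D 14, N5→E 11
  crew travel cost 61, fixed 22 → total 83.
Compare {C, D, E}: crew travel cost 66 + fixed 19 = 85.
Compare {B, C, D, E}: crew travel cost 61 + fixed 26 = 87.
Compare {B, C, D}: crew travel cost 72 + fixed 18 = 90.
All other subsets cost ≥ 85. Minimum total cost: 83.

83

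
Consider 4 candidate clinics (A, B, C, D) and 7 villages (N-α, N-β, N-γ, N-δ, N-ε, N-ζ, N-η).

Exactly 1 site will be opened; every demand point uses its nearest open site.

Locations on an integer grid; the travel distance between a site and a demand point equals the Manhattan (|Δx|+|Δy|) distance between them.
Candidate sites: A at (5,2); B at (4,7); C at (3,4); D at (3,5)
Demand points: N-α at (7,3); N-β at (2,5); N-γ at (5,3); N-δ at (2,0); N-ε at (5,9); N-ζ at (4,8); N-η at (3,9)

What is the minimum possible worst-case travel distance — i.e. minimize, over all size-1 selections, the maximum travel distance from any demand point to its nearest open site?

Open {D}.
  Farthest demand point is N-α at travel distance 6 (to D); all others are ≤ 6.
With {C} the worst case is 7.
With {A} the worst case is 9.
No size-1 selection achieves below 6.

6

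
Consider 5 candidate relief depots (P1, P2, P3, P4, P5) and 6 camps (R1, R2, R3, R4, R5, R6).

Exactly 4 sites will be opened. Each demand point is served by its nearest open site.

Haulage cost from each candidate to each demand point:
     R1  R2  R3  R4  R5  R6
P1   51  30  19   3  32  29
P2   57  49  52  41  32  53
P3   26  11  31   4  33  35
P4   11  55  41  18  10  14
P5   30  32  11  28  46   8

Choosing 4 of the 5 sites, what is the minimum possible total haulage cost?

54

Open {P1, P3, P4, P5}.
  R1→P4 11, R2→P3 11, R3→P5 11, R4→P1 3, R5→P4 10, R6→P5 8  ⇒ total 54.
Compare {P2, P3, P4, P5}: total 55.
Compare {P1, P2, P3, P4}: total 68.
No size-4 selection does better; minimum is 54.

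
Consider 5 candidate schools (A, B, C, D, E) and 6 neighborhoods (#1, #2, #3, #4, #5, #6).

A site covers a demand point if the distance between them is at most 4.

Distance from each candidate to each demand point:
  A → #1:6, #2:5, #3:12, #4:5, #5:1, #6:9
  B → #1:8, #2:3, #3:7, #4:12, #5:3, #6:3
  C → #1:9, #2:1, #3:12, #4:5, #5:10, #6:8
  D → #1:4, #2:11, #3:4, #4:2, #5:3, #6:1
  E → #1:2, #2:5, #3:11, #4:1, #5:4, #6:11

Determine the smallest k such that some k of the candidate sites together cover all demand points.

2

Coverage sets (demand points within 4 of each site):
  A: {#5}
  B: {#2, #5, #6}
  C: {#2}
  D: {#1, #3, #4, #5, #6}
  E: {#1, #4, #5}
No single site covers all 6 demand points.
But {B, D} covers everything, so the minimum is 2.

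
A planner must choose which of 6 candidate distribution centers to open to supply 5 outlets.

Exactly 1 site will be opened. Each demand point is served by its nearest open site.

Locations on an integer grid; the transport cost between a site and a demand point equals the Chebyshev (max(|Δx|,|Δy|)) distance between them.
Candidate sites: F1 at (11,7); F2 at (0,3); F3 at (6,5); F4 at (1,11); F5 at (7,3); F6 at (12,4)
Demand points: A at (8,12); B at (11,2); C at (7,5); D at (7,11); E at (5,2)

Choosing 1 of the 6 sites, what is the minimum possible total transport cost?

Open {F3}.
  A→F3 7, B→F3 5, C→F3 1, D→F3 6, E→F3 3  ⇒ total 22.
Compare {F1}: total 24.
Compare {F5}: total 25.
No size-1 selection does better; minimum is 22.

22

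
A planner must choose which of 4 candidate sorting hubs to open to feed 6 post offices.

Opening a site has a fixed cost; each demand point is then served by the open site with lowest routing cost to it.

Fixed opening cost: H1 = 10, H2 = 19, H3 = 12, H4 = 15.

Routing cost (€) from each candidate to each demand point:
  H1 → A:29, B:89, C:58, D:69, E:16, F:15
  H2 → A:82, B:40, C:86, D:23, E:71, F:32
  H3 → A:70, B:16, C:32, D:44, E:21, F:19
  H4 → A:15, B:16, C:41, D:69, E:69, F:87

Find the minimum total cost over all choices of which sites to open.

Open {H1, H2, H4}: assign each demand point to its cheapest open site.
  A→H4 15, B→H4 16, C→H4 41, D→H2 23, E→H1 16, F→H1 15
  routing cost 126, fixed 44 → total 170.
Compare {H1, H2, H3}: routing cost 131 + fixed 41 = 172.
Compare {H2, H3, H4}: routing cost 126 + fixed 46 = 172.
Compare {H1, H2, H3, H4}: routing cost 117 + fixed 56 = 173.
All other subsets cost ≥ 172. Minimum total cost: 170.

170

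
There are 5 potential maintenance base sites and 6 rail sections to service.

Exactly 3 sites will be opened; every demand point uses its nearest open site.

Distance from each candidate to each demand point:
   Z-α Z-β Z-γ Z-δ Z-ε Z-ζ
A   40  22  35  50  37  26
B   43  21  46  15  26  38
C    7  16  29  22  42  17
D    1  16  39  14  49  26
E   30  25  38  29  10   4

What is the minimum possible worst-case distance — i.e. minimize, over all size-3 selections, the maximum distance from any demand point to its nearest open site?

29

Open {A, B, C}.
  Farthest demand point is Z-γ at distance 29 (to C); all others are ≤ 29.
With {A, C, E} the worst case is 29.
With {B, C, D} the worst case is 29.
No size-3 selection achieves below 29.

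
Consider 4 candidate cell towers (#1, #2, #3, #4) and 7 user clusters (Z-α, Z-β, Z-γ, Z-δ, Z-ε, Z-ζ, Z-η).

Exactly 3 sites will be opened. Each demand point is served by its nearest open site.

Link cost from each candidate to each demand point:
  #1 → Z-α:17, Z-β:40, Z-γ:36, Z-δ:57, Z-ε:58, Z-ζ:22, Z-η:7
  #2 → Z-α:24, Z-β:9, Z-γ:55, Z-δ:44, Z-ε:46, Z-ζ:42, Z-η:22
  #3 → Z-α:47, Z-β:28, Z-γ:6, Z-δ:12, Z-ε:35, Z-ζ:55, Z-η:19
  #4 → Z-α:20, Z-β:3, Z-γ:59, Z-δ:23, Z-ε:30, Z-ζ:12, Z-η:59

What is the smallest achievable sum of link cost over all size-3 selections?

Open {#1, #3, #4}.
  Z-α→#1 17, Z-β→#4 3, Z-γ→#3 6, Z-δ→#3 12, Z-ε→#4 30, Z-ζ→#4 12, Z-η→#1 7  ⇒ total 87.
Compare {#2, #3, #4}: total 102.
Compare {#1, #2, #3}: total 108.
No size-3 selection does better; minimum is 87.

87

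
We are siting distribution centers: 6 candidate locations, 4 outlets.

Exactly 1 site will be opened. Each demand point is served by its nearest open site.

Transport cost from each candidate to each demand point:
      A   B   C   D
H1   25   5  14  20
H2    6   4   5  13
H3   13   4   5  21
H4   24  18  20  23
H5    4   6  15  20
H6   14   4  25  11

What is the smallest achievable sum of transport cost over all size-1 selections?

Open {H2}.
  A→H2 6, B→H2 4, C→H2 5, D→H2 13  ⇒ total 28.
Compare {H3}: total 43.
Compare {H5}: total 45.
No size-1 selection does better; minimum is 28.

28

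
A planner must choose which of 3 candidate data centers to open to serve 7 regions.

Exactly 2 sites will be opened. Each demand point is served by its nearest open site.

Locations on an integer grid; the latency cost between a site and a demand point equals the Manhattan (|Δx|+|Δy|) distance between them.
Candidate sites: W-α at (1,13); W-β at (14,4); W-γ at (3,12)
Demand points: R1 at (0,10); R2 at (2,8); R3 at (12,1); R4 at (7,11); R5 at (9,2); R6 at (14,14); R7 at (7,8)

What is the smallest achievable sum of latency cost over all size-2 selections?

Open {W-β, W-γ}.
  R1→W-γ 5, R2→W-γ 5, R3→W-β 5, R4→W-γ 5, R5→W-β 7, R6→W-β 10, R7→W-γ 8  ⇒ total 45.
Compare {W-α, W-β}: total 51.
Compare {W-α, W-γ}: total 71.

45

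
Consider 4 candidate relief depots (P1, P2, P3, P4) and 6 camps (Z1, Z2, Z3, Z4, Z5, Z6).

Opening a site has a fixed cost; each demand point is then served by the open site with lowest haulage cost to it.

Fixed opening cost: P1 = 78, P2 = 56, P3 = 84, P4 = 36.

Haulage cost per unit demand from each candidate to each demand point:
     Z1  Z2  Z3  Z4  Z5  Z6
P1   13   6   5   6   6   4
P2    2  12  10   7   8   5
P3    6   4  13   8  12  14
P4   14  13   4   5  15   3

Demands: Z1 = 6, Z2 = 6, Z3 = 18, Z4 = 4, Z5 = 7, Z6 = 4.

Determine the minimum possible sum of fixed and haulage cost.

Open {P2, P4}: assign each demand point to its cheapest open site.
  Z1→P2 6×2=12, Z2→P2 6×12=72, Z3→P4 18×4=72, Z4→P4 4×5=20, Z5→P2 7×8=56, Z6→P4 4×3=12
  haulage cost 244, fixed 92 → total 336.
Compare {P1, P2}: haulage cost 220 + fixed 134 = 354.
Compare {P1}: haulage cost 286 + fixed 78 = 364.
Compare {P1, P2, P4}: haulage cost 194 + fixed 170 = 364.
All other subsets cost ≥ 354. Minimum total cost: 336.

336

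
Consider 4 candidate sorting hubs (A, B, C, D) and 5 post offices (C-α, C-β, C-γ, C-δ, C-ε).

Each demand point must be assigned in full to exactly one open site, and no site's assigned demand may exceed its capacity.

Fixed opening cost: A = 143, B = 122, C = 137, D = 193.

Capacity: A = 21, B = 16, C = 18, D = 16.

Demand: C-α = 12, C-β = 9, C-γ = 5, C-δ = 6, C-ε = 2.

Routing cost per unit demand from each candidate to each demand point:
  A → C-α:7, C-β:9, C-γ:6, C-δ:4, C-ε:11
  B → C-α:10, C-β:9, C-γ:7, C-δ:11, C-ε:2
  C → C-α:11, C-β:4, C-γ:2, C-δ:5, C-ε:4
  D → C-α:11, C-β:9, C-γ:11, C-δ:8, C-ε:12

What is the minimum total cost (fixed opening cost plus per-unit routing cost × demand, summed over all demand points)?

Open {A, C}; cheapest assignment that respects the capacities:
  A (cap 21, load 18): C-α, C-δ — cost 12×7 + 6×4 = 108
  C (cap 18, load 16): C-β, C-γ, C-ε — cost 9×4 + 5×2 + 2×4 = 54
  Shipping 162, fixed 280 → total 442.
  Any other capacity-feasible assignment to {A, C} ships for at least 162.
Compare {A, B}: its best feasible assignment gives total 493.
Compare {B, C}: its best feasible assignment gives total 541.
Every other set of open sites that can feasibly serve all demand totals ≥ 493 even under its best assignment. Minimum: 442.

442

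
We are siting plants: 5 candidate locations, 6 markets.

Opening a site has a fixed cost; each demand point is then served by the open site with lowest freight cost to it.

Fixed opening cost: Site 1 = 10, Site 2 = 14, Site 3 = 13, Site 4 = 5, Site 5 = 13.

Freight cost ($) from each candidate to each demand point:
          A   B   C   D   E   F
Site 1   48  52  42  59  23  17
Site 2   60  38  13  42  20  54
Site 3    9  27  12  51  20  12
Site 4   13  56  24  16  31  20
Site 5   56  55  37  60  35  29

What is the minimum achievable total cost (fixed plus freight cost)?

Open {Site 3, Site 4}: assign each demand point to its cheapest open site.
  A→Site 3 9, B→Site 3 27, C→Site 3 12, D→Site 4 16, E→Site 3 20, F→Site 3 12
  freight cost 96, fixed 18 → total 114.
Compare {Site 1, Site 3, Site 4}: freight cost 96 + fixed 28 = 124.
Compare {Site 3, Site 4, Site 5}: freight cost 96 + fixed 31 = 127.
Compare {Site 2, Site 3, Site 4}: freight cost 96 + fixed 32 = 128.
All other subsets cost ≥ 124. Minimum total cost: 114.

114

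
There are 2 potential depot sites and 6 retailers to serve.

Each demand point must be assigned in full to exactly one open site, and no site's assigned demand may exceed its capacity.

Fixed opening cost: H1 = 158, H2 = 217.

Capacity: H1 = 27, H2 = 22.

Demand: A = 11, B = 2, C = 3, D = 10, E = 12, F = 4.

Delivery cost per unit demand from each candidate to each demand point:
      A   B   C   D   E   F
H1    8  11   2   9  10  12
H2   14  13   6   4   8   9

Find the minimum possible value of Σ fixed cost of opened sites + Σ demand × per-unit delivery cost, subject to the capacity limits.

Open {H1, H2}; cheapest assignment that respects the capacities:
  H1 (cap 27, load 20): A, B, C, F — cost 11×8 + 2×11 + 3×2 + 4×12 = 164
  H2 (cap 22, load 22): D, E — cost 10×4 + 12×8 = 136
  Shipping 300, fixed 375 → total 675.
  Any other capacity-feasible assignment to {H1, H2} ships for at least 300.
Total demand is 42 and no other set of sites has combined capacity ≥ 42, so {H1, H2} is the only feasible choice of open sites. Minimum: 675.

675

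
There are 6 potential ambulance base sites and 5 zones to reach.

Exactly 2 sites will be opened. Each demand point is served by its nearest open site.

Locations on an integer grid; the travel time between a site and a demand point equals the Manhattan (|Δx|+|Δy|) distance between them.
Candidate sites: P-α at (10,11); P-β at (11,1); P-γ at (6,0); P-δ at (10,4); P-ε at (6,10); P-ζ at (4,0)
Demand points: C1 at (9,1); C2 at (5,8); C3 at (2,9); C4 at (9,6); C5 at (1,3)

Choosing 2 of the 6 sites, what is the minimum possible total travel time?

Open {P-δ, P-ε}.
  C1→P-δ 4, C2→P-ε 3, C3→P-ε 5, C4→P-δ 3, C5→P-δ 10  ⇒ total 25.
Compare {P-γ, P-ε}: total 27.
Compare {P-ε, P-ζ}: total 27.
No size-2 selection does better; minimum is 25.

25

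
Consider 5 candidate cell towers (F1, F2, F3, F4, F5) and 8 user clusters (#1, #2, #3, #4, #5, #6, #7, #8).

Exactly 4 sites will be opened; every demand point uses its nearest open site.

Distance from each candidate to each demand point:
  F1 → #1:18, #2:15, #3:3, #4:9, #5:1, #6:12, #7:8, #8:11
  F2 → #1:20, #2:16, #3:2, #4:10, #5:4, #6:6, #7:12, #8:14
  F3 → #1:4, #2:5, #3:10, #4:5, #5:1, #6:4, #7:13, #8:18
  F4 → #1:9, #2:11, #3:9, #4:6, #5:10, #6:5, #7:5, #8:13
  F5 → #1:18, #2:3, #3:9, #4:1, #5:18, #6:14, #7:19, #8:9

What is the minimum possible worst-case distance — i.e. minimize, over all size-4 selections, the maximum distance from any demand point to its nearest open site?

Open {F1, F2, F3, F5}.
  Farthest demand point is #8 at distance 9 (to F5); all others are ≤ 9.
With {F1, F2, F4, F5} the worst case is 9.
With {F1, F3, F4, F5} the worst case is 9.
No size-4 selection achieves below 9.

9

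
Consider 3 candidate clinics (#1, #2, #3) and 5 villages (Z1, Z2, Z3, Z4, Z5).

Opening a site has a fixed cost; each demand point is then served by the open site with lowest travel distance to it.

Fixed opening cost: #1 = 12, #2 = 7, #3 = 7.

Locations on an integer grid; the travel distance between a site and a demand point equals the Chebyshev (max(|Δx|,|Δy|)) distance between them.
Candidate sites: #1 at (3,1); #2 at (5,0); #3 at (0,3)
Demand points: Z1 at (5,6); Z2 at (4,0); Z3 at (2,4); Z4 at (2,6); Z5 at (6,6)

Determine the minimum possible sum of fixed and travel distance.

27

Open {#3}: assign each demand point to its cheapest open site.
  Z1→#3 5, Z2→#3 4, Z3→#3 2, Z4→#3 3, Z5→#3 6
  travel distance 20, fixed 7 → total 27.
Compare {#2}: travel distance 23 + fixed 7 = 30.
Compare {#1}: travel distance 19 + fixed 12 = 31.
Compare {#2, #3}: travel distance 17 + fixed 14 = 31.
All other subsets cost ≥ 30. Minimum total cost: 27.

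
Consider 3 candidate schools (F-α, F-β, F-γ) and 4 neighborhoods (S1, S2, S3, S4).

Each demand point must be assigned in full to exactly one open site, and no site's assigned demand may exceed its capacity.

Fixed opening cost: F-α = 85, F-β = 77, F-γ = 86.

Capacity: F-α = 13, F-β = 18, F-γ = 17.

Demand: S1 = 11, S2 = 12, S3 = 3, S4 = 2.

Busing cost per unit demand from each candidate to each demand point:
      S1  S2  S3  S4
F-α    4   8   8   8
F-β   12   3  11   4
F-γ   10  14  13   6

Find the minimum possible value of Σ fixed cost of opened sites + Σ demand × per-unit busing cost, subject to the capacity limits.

Open {F-α, F-β}; cheapest assignment that respects the capacities:
  F-α (cap 13, load 11): S1 — cost 11×4 = 44
  F-β (cap 18, load 17): S2, S3, S4 — cost 12×3 + 3×11 + 2×4 = 77
  Shipping 121, fixed 162 → total 283.
  Any other capacity-feasible assignment to {F-α, F-β} ships for at least 121.
Compare {F-β, F-γ}: its best feasible assignment gives total 350.
Compare {F-α, F-β, F-γ}: its best feasible assignment gives total 369.
Every other set of open sites that can feasibly serve all demand totals ≥ 350 even under its best assignment. Minimum: 283.

283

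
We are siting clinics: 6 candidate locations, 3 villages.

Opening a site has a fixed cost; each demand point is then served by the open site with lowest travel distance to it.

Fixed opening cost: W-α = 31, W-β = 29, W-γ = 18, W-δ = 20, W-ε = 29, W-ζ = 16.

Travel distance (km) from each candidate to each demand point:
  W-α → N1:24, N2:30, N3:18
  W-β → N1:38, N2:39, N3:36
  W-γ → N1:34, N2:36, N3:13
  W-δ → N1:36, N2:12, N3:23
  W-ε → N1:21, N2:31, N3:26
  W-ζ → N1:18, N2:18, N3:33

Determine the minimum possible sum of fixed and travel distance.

83

Open {W-γ, W-ζ}: assign each demand point to its cheapest open site.
  N1→W-ζ 18, N2→W-ζ 18, N3→W-γ 13
  travel distance 49, fixed 34 → total 83.
Compare {W-ζ}: travel distance 69 + fixed 16 = 85.
Compare {W-δ, W-ζ}: travel distance 53 + fixed 36 = 89.
Compare {W-δ}: travel distance 71 + fixed 20 = 91.
All other subsets cost ≥ 85. Minimum total cost: 83.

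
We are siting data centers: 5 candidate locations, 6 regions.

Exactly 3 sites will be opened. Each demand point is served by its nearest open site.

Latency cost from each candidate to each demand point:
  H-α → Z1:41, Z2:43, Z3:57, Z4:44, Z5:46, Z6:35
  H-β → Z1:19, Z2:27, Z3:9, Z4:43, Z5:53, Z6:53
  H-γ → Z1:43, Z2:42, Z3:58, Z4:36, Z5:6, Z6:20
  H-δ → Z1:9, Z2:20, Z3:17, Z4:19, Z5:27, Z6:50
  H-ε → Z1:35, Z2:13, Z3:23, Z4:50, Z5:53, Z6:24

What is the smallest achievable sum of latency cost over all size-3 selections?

83

Open {H-β, H-γ, H-δ}.
  Z1→H-δ 9, Z2→H-δ 20, Z3→H-β 9, Z4→H-δ 19, Z5→H-γ 6, Z6→H-γ 20  ⇒ total 83.
Compare {H-γ, H-δ, H-ε}: total 84.
Compare {H-α, H-γ, H-δ}: total 91.
No size-3 selection does better; minimum is 83.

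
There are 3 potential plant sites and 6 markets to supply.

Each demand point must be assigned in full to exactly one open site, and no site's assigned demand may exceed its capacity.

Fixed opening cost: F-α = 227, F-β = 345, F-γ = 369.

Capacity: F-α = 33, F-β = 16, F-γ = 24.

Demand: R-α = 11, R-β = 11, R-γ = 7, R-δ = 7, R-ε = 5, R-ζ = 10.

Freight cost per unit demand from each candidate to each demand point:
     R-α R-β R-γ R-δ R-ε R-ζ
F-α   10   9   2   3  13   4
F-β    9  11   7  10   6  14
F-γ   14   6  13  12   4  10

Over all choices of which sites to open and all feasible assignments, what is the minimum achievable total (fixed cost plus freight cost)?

Open {F-α, F-γ}; cheapest assignment that respects the capacities:
  F-α (cap 33, load 28): R-α, R-γ, R-ζ — cost 11×10 + 7×2 + 10×4 = 164
  F-γ (cap 24, load 23): R-β, R-δ, R-ε — cost 11×6 + 7×12 + 5×4 = 170
  Shipping 334, fixed 596 → total 930.
  Any other capacity-feasible assignment to {F-α, F-γ} ships for at least 334.
Compare {F-α, F-β, F-γ}: its best feasible assignment gives total 1201.
Every other set of open sites that can feasibly serve all demand totals ≥ 1201 even under its best assignment. Minimum: 930.

930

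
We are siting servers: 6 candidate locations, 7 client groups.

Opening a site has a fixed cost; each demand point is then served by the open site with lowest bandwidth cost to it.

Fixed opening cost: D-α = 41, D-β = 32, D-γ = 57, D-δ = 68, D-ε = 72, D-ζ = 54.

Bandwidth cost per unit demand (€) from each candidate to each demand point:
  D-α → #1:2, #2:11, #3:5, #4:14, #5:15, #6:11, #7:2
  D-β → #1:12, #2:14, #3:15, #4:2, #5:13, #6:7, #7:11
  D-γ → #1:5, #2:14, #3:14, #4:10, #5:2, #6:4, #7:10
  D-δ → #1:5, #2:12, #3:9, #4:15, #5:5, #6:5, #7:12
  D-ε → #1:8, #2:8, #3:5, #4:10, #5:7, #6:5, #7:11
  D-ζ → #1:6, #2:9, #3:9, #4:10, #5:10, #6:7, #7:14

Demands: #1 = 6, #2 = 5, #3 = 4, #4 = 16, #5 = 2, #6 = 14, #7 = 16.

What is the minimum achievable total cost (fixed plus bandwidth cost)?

341

Open {D-α, D-β, D-γ}: assign each demand point to its cheapest open site.
  #1→D-α 6×2=12, #2→D-α 5×11=55, #3→D-α 4×5=20, #4→D-β 16×2=32, #5→D-γ 2×2=4, #6→D-γ 14×4=56, #7→D-α 16×2=32
  bandwidth cost 211, fixed 130 → total 341.
Compare {D-α, D-β}: bandwidth cost 275 + fixed 73 = 348.
Compare {D-α, D-β, D-ε}: bandwidth cost 220 + fixed 145 = 365.
Compare {D-α, D-β, D-δ}: bandwidth cost 231 + fixed 141 = 372.
All other subsets cost ≥ 348. Minimum total cost: 341.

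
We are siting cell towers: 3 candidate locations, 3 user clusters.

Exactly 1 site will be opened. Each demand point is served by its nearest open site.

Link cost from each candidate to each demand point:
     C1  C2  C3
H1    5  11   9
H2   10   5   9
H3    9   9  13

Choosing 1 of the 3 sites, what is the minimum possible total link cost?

Open {H2}.
  C1→H2 10, C2→H2 5, C3→H2 9  ⇒ total 24.
Compare {H1}: total 25.
Compare {H3}: total 31.

24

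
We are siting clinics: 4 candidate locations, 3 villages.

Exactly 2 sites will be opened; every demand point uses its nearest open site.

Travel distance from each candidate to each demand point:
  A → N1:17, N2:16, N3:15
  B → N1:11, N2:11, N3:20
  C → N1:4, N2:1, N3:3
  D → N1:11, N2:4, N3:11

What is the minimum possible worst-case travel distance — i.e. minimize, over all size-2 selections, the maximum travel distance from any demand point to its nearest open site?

Open {A, C}.
  Farthest demand point is N1 at travel distance 4 (to C); all others are ≤ 4.
With {B, C} the worst case is 4.
With {C, D} the worst case is 4.
No size-2 selection achieves below 4.

4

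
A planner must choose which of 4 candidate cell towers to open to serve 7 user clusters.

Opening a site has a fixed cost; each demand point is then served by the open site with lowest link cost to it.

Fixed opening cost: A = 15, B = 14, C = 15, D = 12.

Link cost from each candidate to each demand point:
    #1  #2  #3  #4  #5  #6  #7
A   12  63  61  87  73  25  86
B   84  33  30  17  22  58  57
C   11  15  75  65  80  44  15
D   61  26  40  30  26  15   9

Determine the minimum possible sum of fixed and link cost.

Open {B, C, D}: assign each demand point to its cheapest open site.
  #1→C 11, #2→C 15, #3→B 30, #4→B 17, #5→B 22, #6→D 15, #7→D 9
  link cost 119, fixed 41 → total 160.
Compare {A, B, D}: link cost 131 + fixed 41 = 172.
Compare {C, D}: link cost 146 + fixed 27 = 173.
Compare {A, B, C, D}: link cost 119 + fixed 56 = 175.
All other subsets cost ≥ 172. Minimum total cost: 160.

160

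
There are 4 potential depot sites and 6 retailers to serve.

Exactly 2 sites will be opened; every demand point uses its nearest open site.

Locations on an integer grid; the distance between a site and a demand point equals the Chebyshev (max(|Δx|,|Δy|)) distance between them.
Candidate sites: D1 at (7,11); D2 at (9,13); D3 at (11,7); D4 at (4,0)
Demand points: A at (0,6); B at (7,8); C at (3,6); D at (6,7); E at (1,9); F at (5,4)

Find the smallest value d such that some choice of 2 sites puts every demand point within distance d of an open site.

6

Open {D1, D4}.
  Farthest demand point is A at distance 6 (to D4); all others are ≤ 6.
With {D1, D2} the worst case is 7.
With {D1, D3} the worst case is 7.
No size-2 selection achieves below 6.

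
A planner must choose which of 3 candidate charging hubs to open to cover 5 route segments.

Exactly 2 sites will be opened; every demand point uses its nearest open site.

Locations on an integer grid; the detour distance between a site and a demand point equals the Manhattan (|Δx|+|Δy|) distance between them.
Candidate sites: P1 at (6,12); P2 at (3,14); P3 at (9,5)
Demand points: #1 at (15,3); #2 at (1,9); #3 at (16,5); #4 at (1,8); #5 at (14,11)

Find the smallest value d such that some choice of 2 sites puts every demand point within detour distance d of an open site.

9

Open {P1, P3}.
  Farthest demand point is #4 at detour distance 9 (to P1); all others are ≤ 9.
With {P2, P3} the worst case is 11.
With {P1, P2} the worst case is 18.
No size-2 selection achieves below 9.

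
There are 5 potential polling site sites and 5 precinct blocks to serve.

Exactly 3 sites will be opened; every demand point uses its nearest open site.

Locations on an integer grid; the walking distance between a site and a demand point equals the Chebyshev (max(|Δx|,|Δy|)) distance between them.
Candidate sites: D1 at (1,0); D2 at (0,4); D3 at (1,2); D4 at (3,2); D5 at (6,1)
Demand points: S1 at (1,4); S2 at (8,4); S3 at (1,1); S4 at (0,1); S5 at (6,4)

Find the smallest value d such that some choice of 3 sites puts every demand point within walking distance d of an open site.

3

Open {D1, D2, D5}.
  Farthest demand point is S2 at walking distance 3 (to D5); all others are ≤ 3.
With {D1, D3, D5} the worst case is 3.
With {D1, D4, D5} the worst case is 3.
No size-3 selection achieves below 3.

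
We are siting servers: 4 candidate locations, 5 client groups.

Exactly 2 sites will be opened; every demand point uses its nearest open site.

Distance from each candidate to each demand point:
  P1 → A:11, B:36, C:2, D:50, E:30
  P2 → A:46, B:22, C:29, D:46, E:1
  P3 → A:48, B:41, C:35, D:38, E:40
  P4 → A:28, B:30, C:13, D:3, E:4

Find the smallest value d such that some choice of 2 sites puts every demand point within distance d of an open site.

Open {P2, P4}.
  Farthest demand point is A at distance 28 (to P4); all others are ≤ 28.
With {P1, P4} the worst case is 30.
With {P3, P4} the worst case is 30.
No size-2 selection achieves below 28.

28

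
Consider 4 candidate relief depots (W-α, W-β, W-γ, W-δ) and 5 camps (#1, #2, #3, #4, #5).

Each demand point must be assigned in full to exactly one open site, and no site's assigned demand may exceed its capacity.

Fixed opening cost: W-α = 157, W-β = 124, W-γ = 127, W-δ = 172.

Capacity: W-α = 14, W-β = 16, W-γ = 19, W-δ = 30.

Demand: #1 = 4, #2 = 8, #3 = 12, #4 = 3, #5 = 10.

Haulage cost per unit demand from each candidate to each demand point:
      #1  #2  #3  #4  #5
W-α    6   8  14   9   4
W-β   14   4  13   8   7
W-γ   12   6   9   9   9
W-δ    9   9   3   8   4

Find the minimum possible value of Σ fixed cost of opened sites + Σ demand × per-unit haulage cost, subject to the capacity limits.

464

Open {W-β, W-δ}; cheapest assignment that respects the capacities:
  W-β (cap 16, load 11): #2, #4 — cost 8×4 + 3×8 = 56
  W-δ (cap 30, load 26): #1, #3, #5 — cost 4×9 + 12×3 + 10×4 = 112
  Shipping 168, fixed 296 → total 464.
  Any other capacity-feasible assignment to {W-β, W-δ} ships for at least 168.
Compare {W-γ, W-δ}: its best feasible assignment gives total 483.
Compare {W-α, W-δ}: its best feasible assignment gives total 517.
Every other set of open sites that can feasibly serve all demand totals ≥ 483 even under its best assignment. Minimum: 464.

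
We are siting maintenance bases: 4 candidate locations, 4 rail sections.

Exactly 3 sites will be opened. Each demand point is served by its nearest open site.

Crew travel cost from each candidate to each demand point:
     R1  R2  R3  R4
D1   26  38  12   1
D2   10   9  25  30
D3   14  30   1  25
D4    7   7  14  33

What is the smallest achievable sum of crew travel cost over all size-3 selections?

16

Open {D1, D3, D4}.
  R1→D4 7, R2→D4 7, R3→D3 1, R4→D1 1  ⇒ total 16.
Compare {D1, D2, D3}: total 21.
Compare {D1, D2, D4}: total 27.
No size-3 selection does better; minimum is 16.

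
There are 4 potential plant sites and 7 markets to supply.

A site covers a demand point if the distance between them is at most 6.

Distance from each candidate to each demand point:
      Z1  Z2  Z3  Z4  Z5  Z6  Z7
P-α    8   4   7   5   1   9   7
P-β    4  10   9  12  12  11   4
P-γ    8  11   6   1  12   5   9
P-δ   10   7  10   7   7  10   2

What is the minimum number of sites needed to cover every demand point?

Coverage sets (demand points within 6 of each site):
  P-α: {Z2, Z4, Z5}
  P-β: {Z1, Z7}
  P-γ: {Z3, Z4, Z6}
  P-δ: {Z7}
No 2 sites suffice: every size-2 union leaves at least one demand point uncovered.
But {P-α, P-β, P-γ} covers everything, so the minimum is 3.

3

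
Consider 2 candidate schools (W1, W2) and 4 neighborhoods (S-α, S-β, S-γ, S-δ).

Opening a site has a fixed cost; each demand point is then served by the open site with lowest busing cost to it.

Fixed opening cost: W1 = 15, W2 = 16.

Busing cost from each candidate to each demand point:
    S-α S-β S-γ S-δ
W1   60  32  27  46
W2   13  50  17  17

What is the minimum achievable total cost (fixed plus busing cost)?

Open {W1, W2}: assign each demand point to its cheapest open site.
  S-α→W2 13, S-β→W1 32, S-γ→W2 17, S-δ→W2 17
  busing cost 79, fixed 31 → total 110.
Compare {W2}: busing cost 97 + fixed 16 = 113.
Compare {W1}: busing cost 165 + fixed 15 = 180.

110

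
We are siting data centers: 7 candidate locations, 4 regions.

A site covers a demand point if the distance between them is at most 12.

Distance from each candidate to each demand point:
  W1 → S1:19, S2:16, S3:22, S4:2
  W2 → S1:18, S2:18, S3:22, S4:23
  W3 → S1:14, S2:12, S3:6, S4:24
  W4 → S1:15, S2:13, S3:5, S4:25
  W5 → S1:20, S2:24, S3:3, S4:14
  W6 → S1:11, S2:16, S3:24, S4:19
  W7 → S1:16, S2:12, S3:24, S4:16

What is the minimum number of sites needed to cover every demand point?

Coverage sets (demand points within 12 of each site):
  W1: {S4}
  W2: {}
  W3: {S2, S3}
  W4: {S3}
  W5: {S3}
  W6: {S1}
  W7: {S2}
No 2 sites suffice: every size-2 union leaves at least one demand point uncovered.
But {W1, W3, W6} covers everything, so the minimum is 3.

3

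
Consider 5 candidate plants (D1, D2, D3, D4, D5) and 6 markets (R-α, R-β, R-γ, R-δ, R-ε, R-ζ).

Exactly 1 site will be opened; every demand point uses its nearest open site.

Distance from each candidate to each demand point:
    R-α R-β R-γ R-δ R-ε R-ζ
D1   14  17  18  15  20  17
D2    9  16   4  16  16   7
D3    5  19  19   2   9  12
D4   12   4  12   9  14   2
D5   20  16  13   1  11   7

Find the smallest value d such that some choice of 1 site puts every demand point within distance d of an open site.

14

Open {D4}.
  Farthest demand point is R-ε at distance 14 (to D4); all others are ≤ 14.
With {D2} the worst case is 16.
With {D3} the worst case is 19.
No size-1 selection achieves below 14.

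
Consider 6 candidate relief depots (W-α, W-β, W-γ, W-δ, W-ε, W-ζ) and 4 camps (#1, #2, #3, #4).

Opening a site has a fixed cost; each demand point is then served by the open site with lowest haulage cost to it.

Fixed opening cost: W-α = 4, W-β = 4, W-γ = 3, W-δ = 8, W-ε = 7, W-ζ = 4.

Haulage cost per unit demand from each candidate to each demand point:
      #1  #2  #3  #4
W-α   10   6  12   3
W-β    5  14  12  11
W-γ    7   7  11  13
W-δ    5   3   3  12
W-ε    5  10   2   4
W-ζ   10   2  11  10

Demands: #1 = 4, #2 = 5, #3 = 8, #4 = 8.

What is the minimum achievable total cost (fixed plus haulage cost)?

Open {W-α, W-ε, W-ζ}: assign each demand point to its cheapest open site.
  #1→W-ε 4×5=20, #2→W-ζ 5×2=10, #3→W-ε 8×2=16, #4→W-α 8×3=24
  haulage cost 70, fixed 15 → total 85.
Compare {W-α, W-γ, W-ε, W-ζ}: haulage cost 70 + fixed 18 = 88.
Compare {W-ε, W-ζ}: haulage cost 78 + fixed 11 = 89.
Compare {W-α, W-β, W-ε, W-ζ}: haulage cost 70 + fixed 19 = 89.
All other subsets cost ≥ 88. Minimum total cost: 85.

85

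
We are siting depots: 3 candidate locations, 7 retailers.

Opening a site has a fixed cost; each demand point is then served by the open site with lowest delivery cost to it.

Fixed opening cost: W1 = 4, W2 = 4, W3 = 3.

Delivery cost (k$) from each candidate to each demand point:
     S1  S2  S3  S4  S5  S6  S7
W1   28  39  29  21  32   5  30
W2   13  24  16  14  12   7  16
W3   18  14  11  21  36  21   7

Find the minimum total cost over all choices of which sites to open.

85

Open {W2, W3}: assign each demand point to its cheapest open site.
  S1→W2 13, S2→W3 14, S3→W3 11, S4→W2 14, S5→W2 12, S6→W2 7, S7→W3 7
  delivery cost 78, fixed 7 → total 85.
Compare {W1, W2, W3}: delivery cost 76 + fixed 11 = 87.
Compare {W2}: delivery cost 102 + fixed 4 = 106.
Compare {W1, W2}: delivery cost 100 + fixed 8 = 108.
All other subsets cost ≥ 87. Minimum total cost: 85.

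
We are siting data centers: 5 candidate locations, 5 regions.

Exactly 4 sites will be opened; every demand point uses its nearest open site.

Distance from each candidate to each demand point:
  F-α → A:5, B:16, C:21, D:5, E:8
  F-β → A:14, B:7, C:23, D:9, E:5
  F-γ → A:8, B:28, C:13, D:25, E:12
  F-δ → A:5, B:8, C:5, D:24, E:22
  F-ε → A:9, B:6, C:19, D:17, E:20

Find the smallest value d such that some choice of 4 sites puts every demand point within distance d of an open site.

6

Open {F-α, F-β, F-δ, F-ε}.
  Farthest demand point is B at distance 6 (to F-ε); all others are ≤ 6.
With {F-α, F-β, F-γ, F-δ} the worst case is 7.
With {F-α, F-γ, F-δ, F-ε} the worst case is 8.
No size-4 selection achieves below 6.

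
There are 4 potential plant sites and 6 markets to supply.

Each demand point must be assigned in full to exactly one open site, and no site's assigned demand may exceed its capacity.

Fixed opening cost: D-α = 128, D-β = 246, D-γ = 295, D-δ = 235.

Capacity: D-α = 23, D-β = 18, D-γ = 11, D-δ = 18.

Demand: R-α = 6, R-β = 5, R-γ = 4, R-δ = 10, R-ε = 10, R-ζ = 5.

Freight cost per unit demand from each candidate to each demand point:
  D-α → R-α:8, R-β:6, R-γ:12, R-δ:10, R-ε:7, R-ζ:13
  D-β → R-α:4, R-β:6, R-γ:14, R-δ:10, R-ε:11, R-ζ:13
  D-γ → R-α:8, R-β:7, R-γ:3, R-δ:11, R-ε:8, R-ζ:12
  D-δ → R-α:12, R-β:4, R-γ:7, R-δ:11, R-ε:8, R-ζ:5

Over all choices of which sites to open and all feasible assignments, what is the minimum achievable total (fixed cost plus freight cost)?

876

Open {D-α, D-β, D-δ}; cheapest assignment that respects the capacities:
  D-α (cap 23, load 20): R-δ, R-ε — cost 10×10 + 10×7 = 170
  D-β (cap 18, load 6): R-α — cost 6×4 = 24
  D-δ (cap 18, load 14): R-β, R-γ, R-ζ — cost 5×4 + 4×7 + 5×5 = 73
  Shipping 267, fixed 609 → total 876.
  Any other capacity-feasible assignment to {D-α, D-β, D-δ} ships for at least 267.
Compare {D-α, D-γ, D-δ}: its best feasible assignment gives total 933.
Compare {D-α, D-β, D-γ}: its best feasible assignment gives total 965.
Every other set of open sites that can feasibly serve all demand totals ≥ 933 even under its best assignment. Minimum: 876.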